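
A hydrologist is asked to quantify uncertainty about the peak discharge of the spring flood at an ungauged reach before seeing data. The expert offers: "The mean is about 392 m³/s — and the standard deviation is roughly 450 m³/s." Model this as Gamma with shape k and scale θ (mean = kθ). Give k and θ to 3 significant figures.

For Gamma(k, scale θ): mean = kθ, variance = kθ², so CV = 1/√k.
CV = SD/mean = 450/392 = 1.148, hence k = 1/CV² = 0.759.
Then θ = mean/k = 392/0.759 = 517.

k ≈ 0.759, θ ≈ 517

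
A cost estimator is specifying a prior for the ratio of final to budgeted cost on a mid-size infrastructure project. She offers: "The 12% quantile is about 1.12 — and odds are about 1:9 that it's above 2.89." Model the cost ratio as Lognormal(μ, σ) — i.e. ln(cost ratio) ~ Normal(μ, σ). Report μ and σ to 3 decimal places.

If T ~ Lognormal(μ,σ) then ln T ~ Normal(μ,σ), so the p-quantile of ln T is μ + z_p·σ.
ln(1.12) = 0.1133 and ln(2.89) = 1.061; z_{0.12} = -1.175, z_{0.9} = 1.282.
σ = (1.061 − 0.1133)/(1.282 − (-1.175)) = 0.386.
μ = 0.1133 − (-1.175)·0.386 = 0.567.

μ ≈ 0.567, σ ≈ 0.386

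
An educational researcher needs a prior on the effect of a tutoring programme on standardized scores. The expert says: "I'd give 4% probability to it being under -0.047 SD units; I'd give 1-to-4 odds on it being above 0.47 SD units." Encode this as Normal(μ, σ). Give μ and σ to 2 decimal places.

μ = 0.30, σ = 0.20

The p-quantile of Normal(μ,σ) is μ + z_p·σ, with z_{0.04} = -1.751 and z_{0.8} = 0.8416.
Eliminate σ: μ = (z₂·x₁ − z₁·x₂)/(z₂ − z₁) = (0.8416·-0.047 − (-1.751)·0.47)/2.592 = 0.30.
Then σ = (x₂ − x₁)/(z₂ − z₁) = (0.47 − -0.047)/2.592 = 0.20.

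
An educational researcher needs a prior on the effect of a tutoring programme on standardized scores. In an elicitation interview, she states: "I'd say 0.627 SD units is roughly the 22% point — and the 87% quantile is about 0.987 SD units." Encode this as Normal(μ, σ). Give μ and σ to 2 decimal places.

The p-quantile of Normal(μ,σ) is μ + z_p·σ, with z_{0.22} = -0.7722 and z_{0.87} = 1.126.
Eliminate σ: μ = (z₂·x₁ − z₁·x₂)/(z₂ − z₁) = (1.126·0.627 − (-0.7722)·0.987)/1.899 = 0.77.
Then σ = (x₂ − x₁)/(z₂ − z₁) = (0.987 − 0.627)/1.899 = 0.19.

μ = 0.77, σ = 0.19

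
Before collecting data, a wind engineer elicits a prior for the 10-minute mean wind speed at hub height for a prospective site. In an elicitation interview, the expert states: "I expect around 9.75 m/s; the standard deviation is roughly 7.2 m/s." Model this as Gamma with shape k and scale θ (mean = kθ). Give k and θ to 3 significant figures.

k ≈ 1.83, θ ≈ 5.32

For Gamma(k, scale θ): mean = kθ, variance = kθ², so CV = 1/√k.
CV = SD/mean = 7.2/9.75 = 0.7385, hence k = 1/CV² = 1.83.
Then θ = mean/k = 9.75/1.83 = 5.32.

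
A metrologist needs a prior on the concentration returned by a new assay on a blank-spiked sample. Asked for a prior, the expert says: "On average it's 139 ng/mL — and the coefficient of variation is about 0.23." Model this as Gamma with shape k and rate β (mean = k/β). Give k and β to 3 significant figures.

For Gamma(k, rate β): mean = k/β, variance = k/β², so CV = 1/√k.
CV = 0.23, hence k = 1/CV² = 18.9.
Then β = k/mean = 18.9/139 = 0.136.

k ≈ 18.9, β ≈ 0.136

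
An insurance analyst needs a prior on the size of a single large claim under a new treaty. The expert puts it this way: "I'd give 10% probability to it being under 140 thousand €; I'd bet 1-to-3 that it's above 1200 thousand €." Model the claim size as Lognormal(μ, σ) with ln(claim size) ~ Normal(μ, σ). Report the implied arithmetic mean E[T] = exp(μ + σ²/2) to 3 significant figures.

E[T] ≈ 1050 thousand €

If T ~ Lognormal(μ,σ) then ln T ~ Normal(μ,σ), so the p-quantile of ln T is μ + z_p·σ.
ln(140) = 4.942 and ln(1200) = 7.09; z_{0.1} = -1.282, z_{0.75} = 0.6745.
σ = (7.09 − 4.942)/(0.6745 − (-1.282)) = 1.098.
μ = 4.942 − (-1.282)·1.098 = 6.349.
E[T] = exp(μ + σ²/2) = exp(6.349 + 0.6032) = 1050 thousand €.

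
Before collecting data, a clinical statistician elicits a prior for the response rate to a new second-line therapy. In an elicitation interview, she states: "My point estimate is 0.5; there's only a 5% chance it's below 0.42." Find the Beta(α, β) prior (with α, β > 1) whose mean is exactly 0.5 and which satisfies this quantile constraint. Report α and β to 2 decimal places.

α ≈ 52.41, β ≈ 52.41

With mean 0.5 fixed, write α = 0.5s, β = 0.5s where s = α+β.
Need P(θ < 0.42) = 0.05 under Beta(0.5s, 0.5s). Normal approximation: (q−m)/√(m(1−m)/s) ≈ z_{0.05} = -1.64, so s ≈ 0.5·0.5·(-1.64)²/(0.42−0.5)² = 105.7.
At s = 105.7: P(θ<0.42) ≈ 0.049. Adjusting to match 0.05 gives s ≈ 104.82.
So α = 0.5·104.82 ≈ 52.41, β = 0.5·104.82 ≈ 52.41.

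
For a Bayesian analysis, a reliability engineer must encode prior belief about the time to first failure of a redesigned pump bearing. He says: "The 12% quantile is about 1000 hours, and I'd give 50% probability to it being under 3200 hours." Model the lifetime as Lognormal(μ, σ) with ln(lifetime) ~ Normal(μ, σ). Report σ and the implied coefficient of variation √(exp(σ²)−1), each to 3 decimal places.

If T ~ Lognormal(μ,σ) then ln T ~ Normal(μ,σ), so the p-quantile of ln T is μ + z_p·σ.
ln(1000) = 6.908 and ln(3200) = 8.071; z_{0.12} = -1.175, z_{0.5} = 0.
σ = (8.071 − 6.908)/(0 − (-1.175)) = 0.990.
μ = 6.908 − (-1.175)·0.990 = 8.071.
CV = √(exp(σ²)−1) = √(exp(0.9800)−1) = 1.290.

σ ≈ 0.990, CV ≈ 1.290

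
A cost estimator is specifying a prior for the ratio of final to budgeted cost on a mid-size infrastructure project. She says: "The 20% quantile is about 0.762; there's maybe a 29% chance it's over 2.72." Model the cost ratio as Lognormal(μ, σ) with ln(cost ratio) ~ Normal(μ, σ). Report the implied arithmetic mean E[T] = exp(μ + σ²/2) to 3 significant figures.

If T ~ Lognormal(μ,σ) then ln T ~ Normal(μ,σ), so the p-quantile of ln T is μ + z_p·σ.
ln(0.762) = -0.2718 and ln(2.72) = 1.001; z_{0.2} = -0.8416, z_{0.71} = 0.5534.
σ = (1.001 − -0.2718)/(0.5534 − (-0.8416)) = 0.912.
μ = -0.2718 − (-0.8416)·0.912 = 0.496.
E[T] = exp(μ + σ²/2) = exp(0.496 + 0.4160) = 2.49.

E[T] ≈ 2.49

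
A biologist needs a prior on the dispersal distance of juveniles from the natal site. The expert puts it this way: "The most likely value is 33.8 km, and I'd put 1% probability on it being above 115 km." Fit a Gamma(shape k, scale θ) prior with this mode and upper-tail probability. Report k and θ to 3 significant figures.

k ≈ 3.91, θ ≈ 11.6

Gamma(k,θ) with k>1 has mode (k−1)θ, so θ = 33.8/(k−1).
Need P(X < 115) = 0.99 with θ tied to k this way. Start at k = 2, θ = 33.8: P(X<115) ≈ 0.853.
Too low — raise k to concentrate. Iterating converges to k ≈ 3.91.
Then θ = 33.8/(3.91−1) ≈ 11.6.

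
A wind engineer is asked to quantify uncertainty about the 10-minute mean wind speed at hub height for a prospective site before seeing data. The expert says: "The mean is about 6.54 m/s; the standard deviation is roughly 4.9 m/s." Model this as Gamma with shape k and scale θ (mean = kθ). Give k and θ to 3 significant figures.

k ≈ 1.78, θ ≈ 3.67

For Gamma(k, scale θ): mean = kθ, variance = kθ², so CV = 1/√k.
CV = SD/mean = 4.9/6.54 = 0.7492, hence k = 1/CV² = 1.78.
Then θ = mean/k = 6.54/1.78 = 3.67.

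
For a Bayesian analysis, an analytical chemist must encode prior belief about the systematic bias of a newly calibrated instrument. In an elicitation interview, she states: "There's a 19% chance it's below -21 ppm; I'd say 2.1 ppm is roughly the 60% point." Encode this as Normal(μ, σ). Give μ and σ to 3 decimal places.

For Normal(μ,σ), the p-quantile is μ + z_p·σ. Here z_{0.19} = -0.8779, z_{0.6} = 0.2533.
So -21 = μ − 0.8779σ and 2.1 = μ + 0.2533σ.
Subtracting: σ = (2.1 − -21)/(0.2533 − (-0.8779)) = 20.420.
Then μ = -21 − (-0.8779)·20.420 = -3.073.

μ = -3.073, σ = 20.420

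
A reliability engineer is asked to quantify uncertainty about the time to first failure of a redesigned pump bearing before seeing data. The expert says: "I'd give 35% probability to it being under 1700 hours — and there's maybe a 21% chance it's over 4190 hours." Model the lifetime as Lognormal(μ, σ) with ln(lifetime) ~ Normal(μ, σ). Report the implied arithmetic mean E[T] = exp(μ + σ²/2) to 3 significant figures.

E[T] ≈ 3030 hours

If T ~ Lognormal(μ,σ) then ln T ~ Normal(μ,σ), so the p-quantile of ln T is μ + z_p·σ.
ln(1700) = 7.438 and ln(4190) = 8.34; z_{0.35} = -0.3853, z_{0.79} = 0.8064.
σ = (8.34 − 7.438)/(0.8064 − (-0.3853)) = 0.757.
μ = 7.438 − (-0.3853)·0.757 = 7.730.
E[T] = exp(μ + σ²/2) = exp(7.730 + 0.2865) = 3030 hours.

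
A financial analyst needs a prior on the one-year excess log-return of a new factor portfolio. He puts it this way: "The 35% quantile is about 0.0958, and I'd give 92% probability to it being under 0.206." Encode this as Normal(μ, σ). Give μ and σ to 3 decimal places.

The p-quantile of Normal(μ,σ) is μ + z_p·σ, with z_{0.35} = -0.3853 and z_{0.92} = 1.405.
Eliminate σ: μ = (z₂·x₁ − z₁·x₂)/(z₂ − z₁) = (1.405·0.0958 − (-0.3853)·0.206)/1.79 = 0.120.
Then σ = (x₂ − x₁)/(z₂ − z₁) = (0.206 − 0.0958)/1.79 = 0.062.

μ = 0.120, σ = 0.062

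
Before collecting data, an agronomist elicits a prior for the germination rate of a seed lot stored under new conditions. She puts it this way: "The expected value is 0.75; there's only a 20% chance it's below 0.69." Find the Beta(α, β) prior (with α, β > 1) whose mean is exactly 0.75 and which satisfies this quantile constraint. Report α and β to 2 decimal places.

α ≈ 26.23, β ≈ 8.74

With mean 0.75 fixed, write α = 0.75s, β = 0.25s where s = α+β.
Need P(θ < 0.69) = 0.2 under Beta(0.75s, 0.25s). Normal approximation: (q−m)/√(m(1−m)/s) ≈ z_{0.2} = -0.842, so s ≈ 0.75·0.25·(-0.842)²/(0.69−0.75)² = 36.9.
At s = 36.9: P(θ<0.69) ≈ 0.195. Adjusting to match 0.2 gives s ≈ 34.97.
So α = 0.75·34.97 ≈ 26.23, β = 0.25·34.97 ≈ 8.74.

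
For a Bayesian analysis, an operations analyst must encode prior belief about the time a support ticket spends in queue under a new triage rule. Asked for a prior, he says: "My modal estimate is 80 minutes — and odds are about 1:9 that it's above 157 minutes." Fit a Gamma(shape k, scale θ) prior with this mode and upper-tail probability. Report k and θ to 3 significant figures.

Gamma(k,θ) with k>1 has mode (k−1)θ, so θ = 80/(k−1).
Need P(X < 157) = 0.9 with θ tied to k this way. Start at k = 2, θ = 80: P(X<157) ≈ 0.584.
Too low — raise k to concentrate. Iterating converges to k ≈ 5.21.
Then θ = 80/(5.21−1) ≈ 19.

k ≈ 5.21, θ ≈ 19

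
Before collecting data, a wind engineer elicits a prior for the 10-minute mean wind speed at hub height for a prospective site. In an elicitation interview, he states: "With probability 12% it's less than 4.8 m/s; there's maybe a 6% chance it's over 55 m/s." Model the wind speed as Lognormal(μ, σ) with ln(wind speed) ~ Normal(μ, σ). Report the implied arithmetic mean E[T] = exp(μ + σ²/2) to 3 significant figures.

E[T] ≈ 20.4 m/s

If T ~ Lognormal(μ,σ) then ln T ~ Normal(μ,σ), so the p-quantile of ln T is μ + z_p·σ.
ln(4.8) = 1.569 and ln(55) = 4.007; z_{0.12} = -1.175, z_{0.94} = 1.555.
σ = (4.007 − 1.569)/(1.555 − (-1.175)) = 0.893.
μ = 1.569 − (-1.175)·0.893 = 2.618.
E[T] = exp(μ + σ²/2) = exp(2.618 + 0.3991) = 20.4 m/s.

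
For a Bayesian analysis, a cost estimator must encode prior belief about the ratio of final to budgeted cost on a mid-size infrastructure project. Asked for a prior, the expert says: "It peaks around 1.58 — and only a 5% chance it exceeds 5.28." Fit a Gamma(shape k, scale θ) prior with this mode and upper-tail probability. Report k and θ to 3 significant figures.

Gamma(k,θ) with k>1 has mode (k−1)θ, so θ = 1.58/(k−1).
Need P(X < 5.28) = 0.95 with θ tied to k this way. Start at k = 2, θ = 1.58: P(X<5.28) ≈ 0.846.
Too low — raise k to concentrate. Iterating converges to k ≈ 2.79.
Then θ = 1.58/(2.79−1) ≈ 0.883.

k ≈ 2.79, θ ≈ 0.883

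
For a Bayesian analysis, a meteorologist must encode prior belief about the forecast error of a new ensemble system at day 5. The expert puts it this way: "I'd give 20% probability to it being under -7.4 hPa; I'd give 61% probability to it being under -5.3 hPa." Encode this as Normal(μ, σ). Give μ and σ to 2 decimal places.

μ = -5.82, σ = 1.87

For Normal(μ,σ), the p-quantile is μ + z_p·σ. Here z_{0.2} = -0.8416, z_{0.61} = 0.2793.
So -7.4 = μ − 0.8416σ and -5.3 = μ + 0.2793σ.
Subtracting: σ = (-5.3 − -7.4)/(0.2793 − (-0.8416)) = 1.87.
Then μ = -7.4 − (-0.8416)·1.87 = -5.82.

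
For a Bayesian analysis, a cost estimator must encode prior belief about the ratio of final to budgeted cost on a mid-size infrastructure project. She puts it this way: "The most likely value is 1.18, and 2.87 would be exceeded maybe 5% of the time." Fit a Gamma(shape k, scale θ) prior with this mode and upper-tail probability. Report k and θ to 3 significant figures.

Gamma(k,θ) with k>1 has mode (k−1)θ, so θ = 1.18/(k−1).
Need P(X < 2.87) = 0.95 with θ tied to k this way. Start at k = 2, θ = 1.18: P(X<2.87) ≈ 0.699.
Too low — raise k to concentrate. Iterating converges to k ≈ 4.45.
Then θ = 1.18/(4.45−1) ≈ 0.342.

k ≈ 4.45, θ ≈ 0.342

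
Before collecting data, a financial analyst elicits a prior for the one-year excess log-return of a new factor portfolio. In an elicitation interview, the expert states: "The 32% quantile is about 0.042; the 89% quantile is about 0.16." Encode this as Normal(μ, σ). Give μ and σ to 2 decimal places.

μ = 0.07, σ = 0.07

The p-quantile of Normal(μ,σ) is μ + z_p·σ, with z_{0.32} = -0.4677 and z_{0.89} = 1.227.
Eliminate σ: μ = (z₂·x₁ − z₁·x₂)/(z₂ − z₁) = (1.227·0.042 − (-0.4677)·0.16)/1.694 = 0.07.
Then σ = (x₂ − x₁)/(z₂ − z₁) = (0.16 − 0.042)/1.694 = 0.07.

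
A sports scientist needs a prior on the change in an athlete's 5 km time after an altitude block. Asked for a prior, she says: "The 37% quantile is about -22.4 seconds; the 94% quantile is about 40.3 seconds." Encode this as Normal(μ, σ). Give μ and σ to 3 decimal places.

μ = -11.371, σ = 33.234

The p-quantile of Normal(μ,σ) is μ + z_p·σ, with z_{0.37} = -0.3319 and z_{0.94} = 1.555.
Eliminate σ: μ = (z₂·x₁ − z₁·x₂)/(z₂ − z₁) = (1.555·-22.4 − (-0.3319)·40.3)/1.887 = -11.371.
Then σ = (x₂ − x₁)/(z₂ − z₁) = (40.3 − -22.4)/1.887 = 33.234.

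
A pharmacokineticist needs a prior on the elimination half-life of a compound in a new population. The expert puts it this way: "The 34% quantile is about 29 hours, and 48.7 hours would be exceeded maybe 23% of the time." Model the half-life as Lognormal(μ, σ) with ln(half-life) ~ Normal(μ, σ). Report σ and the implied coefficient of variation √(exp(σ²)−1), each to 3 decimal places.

If T ~ Lognormal(μ,σ) then ln T ~ Normal(μ,σ), so the p-quantile of ln T is μ + z_p·σ.
ln(29) = 3.367 and ln(48.7) = 3.886; z_{0.34} = -0.4125, z_{0.77} = 0.7388.
σ = (3.886 − 3.367)/(0.7388 − (-0.4125)) = 0.450.
μ = 3.367 − (-0.4125)·0.450 = 3.553.
CV = √(exp(σ²)−1) = √(exp(0.2027)−1) = 0.474.

σ ≈ 0.450, CV ≈ 0.474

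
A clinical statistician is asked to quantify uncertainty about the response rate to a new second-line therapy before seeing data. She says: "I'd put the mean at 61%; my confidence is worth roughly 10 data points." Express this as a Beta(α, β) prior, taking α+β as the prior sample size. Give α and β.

Under the effective-sample-size interpretation, Beta(α, β) has prior mean α/(α+β) and prior sample size α+β.
So α+β = 10 and α/(α+β) = 0.61, giving α = 0.61·10 = 6.1 and β = 10 − 6.1 = 3.9.

α = 6.1, β = 3.9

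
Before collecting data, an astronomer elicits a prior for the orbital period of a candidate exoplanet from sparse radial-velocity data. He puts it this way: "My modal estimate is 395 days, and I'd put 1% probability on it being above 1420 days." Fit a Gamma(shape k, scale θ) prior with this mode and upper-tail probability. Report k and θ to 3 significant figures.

k ≈ 3.63, θ ≈ 150

Gamma(k,θ) with k>1 has mode (k−1)θ, so θ = 395/(k−1).
Need P(X < 1420) = 0.99 with θ tied to k this way. Start at k = 2, θ = 395: P(X<1420) ≈ 0.874.
Too low — raise k to concentrate. Iterating converges to k ≈ 3.63.
Then θ = 395/(3.63−1) ≈ 150.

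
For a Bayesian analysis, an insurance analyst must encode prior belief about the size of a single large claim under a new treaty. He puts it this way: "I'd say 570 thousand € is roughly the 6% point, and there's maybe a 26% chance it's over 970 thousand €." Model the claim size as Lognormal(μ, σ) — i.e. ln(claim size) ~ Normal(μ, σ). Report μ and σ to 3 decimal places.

If T ~ Lognormal(μ,σ) then ln T ~ Normal(μ,σ), so the p-quantile of ln T is μ + z_p·σ.
ln(570) = 6.346 and ln(970) = 6.877; z_{0.06} = -1.555, z_{0.74} = 0.6433.
σ = (6.877 − 6.346)/(0.6433 − (-1.555)) = 0.242.
μ = 6.346 − (-1.555)·0.242 = 6.722.

μ ≈ 6.722, σ ≈ 0.242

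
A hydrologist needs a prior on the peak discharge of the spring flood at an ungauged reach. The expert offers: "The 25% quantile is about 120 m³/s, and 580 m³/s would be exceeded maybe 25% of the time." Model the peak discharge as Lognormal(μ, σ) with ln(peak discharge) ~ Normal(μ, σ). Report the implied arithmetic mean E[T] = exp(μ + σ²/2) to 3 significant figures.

E[T] ≈ 522 m³/s

If T ~ Lognormal(μ,σ) then ln T ~ Normal(μ,σ), so the p-quantile of ln T is μ + z_p·σ.
ln(120) = 4.787 and ln(580) = 6.363; z_{0.25} = -0.6745, z_{0.75} = 0.6745.
σ = (6.363 − 4.787)/(0.6745 − (-0.6745)) = 1.168.
μ = 4.787 − (-0.6745)·1.168 = 5.575.
E[T] = exp(μ + σ²/2) = exp(5.575 + 0.6820) = 522 m³/s.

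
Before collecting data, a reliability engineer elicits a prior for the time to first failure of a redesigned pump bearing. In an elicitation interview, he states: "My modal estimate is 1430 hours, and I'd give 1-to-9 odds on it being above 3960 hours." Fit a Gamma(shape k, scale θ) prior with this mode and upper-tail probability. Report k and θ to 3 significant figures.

k ≈ 2.84, θ ≈ 776

Gamma(k,θ) with k>1 has mode (k−1)θ, so θ = 1430/(k−1).
Need P(X < 3960) = 0.9 with θ tied to k this way. Start at k = 2, θ = 1430: P(X<3960) ≈ 0.764.
Too low — raise k to concentrate. Iterating converges to k ≈ 2.84.
Then θ = 1430/(2.84−1) ≈ 776.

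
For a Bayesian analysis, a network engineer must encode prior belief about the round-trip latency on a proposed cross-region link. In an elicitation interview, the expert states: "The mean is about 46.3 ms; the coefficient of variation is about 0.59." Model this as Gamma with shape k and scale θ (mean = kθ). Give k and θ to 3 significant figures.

k ≈ 2.87, θ ≈ 16.1

For Gamma(k, scale θ): mean = kθ, variance = kθ², so CV = 1/√k.
CV = 0.59, hence k = 1/CV² = 2.87.
Then θ = mean/k = 46.3/2.87 = 16.1.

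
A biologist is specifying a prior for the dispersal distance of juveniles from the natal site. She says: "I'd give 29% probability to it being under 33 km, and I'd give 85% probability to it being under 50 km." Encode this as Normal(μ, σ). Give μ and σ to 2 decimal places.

For Normal(μ,σ), the p-quantile is μ + z_p·σ. Here z_{0.29} = -0.5534, z_{0.85} = 1.036.
So 33 = μ − 0.5534σ and 50 = μ + 1.036σ.
Subtracting: σ = (50 − 33)/(1.036 − (-0.5534)) = 10.69.
Then μ = 33 − (-0.5534)·10.69 = 38.92.

μ = 38.92, σ = 10.69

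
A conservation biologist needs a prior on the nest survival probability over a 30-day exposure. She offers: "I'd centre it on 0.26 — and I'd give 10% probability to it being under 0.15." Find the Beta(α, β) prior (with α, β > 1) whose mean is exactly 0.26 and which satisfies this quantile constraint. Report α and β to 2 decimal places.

With mean 0.26 fixed, write α = 0.26s, β = 0.74s where s = α+β.
Need P(θ < 0.15) = 0.1 under Beta(0.26s, 0.74s). Normal approximation: (q−m)/√(m(1−m)/s) ≈ z_{0.1} = -1.28, so s ≈ 0.26·0.74·(-1.28)²/(0.15−0.26)² = 26.1.
At s = 26.1: P(θ<0.15) ≈ 0.086. Adjusting to match 0.1 gives s ≈ 23.32.
So α = 0.26·23.32 ≈ 6.06, β = 0.74·23.32 ≈ 17.26.

α ≈ 6.06, β ≈ 17.26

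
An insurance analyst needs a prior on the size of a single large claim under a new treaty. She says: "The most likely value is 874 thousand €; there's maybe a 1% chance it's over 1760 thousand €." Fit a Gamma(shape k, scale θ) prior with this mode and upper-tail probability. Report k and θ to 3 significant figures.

k ≈ 11, θ ≈ 87.3

Gamma(k,θ) with k>1 has mode (k−1)θ, so θ = 874/(k−1).
Need P(X < 1760) = 0.99 with θ tied to k this way. Start at k = 2, θ = 874: P(X<1760) ≈ 0.598.
Too low — raise k to concentrate. Iterating converges to k ≈ 11.
Then θ = 874/(11−1) ≈ 87.3.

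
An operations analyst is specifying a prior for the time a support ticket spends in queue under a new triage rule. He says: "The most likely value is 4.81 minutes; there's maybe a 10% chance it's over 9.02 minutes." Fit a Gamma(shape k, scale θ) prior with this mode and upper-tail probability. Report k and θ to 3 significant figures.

Gamma(k,θ) with k>1 has mode (k−1)θ, so θ = 4.81/(k−1).
Need P(X < 9.02) = 0.9 with θ tied to k this way. Start at k = 2, θ = 4.81: P(X<9.02) ≈ 0.559.
Too low — raise k to concentrate. Iterating converges to k ≈ 5.83.
Then θ = 4.81/(5.83−1) ≈ 0.995.

k ≈ 5.83, θ ≈ 0.995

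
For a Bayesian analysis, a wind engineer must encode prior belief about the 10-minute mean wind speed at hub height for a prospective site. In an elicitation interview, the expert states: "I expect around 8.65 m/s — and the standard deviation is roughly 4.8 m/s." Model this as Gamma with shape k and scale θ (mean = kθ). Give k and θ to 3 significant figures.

For Gamma(k, scale θ): mean = kθ, variance = kθ², so CV = 1/√k.
CV = SD/mean = 4.8/8.65 = 0.5549, hence k = 1/CV² = 3.25.
Then θ = mean/k = 8.65/3.25 = 2.66.

k ≈ 3.25, θ ≈ 2.66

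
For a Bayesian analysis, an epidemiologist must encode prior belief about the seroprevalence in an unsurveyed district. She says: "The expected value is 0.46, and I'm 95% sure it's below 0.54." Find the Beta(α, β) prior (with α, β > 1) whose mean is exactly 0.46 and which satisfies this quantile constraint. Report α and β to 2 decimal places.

With mean 0.46 fixed, write α = 0.46s, β = 0.54s where s = α+β.
Need P(θ < 0.54) = 0.95 under Beta(0.46s, 0.54s). Normal approximation: (q−m)/√(m(1−m)/s) ≈ z_{0.95} = 1.64, so s ≈ 0.46·0.54·(1.64)²/(0.54−0.46)² = 105.0.
At s = 105.0: P(θ<0.54) ≈ 0.950. Adjusting to match 0.95 gives s ≈ 105.29.
So α = 0.46·105.29 ≈ 48.43, β = 0.54·105.29 ≈ 56.86.

α ≈ 48.43, β ≈ 56.86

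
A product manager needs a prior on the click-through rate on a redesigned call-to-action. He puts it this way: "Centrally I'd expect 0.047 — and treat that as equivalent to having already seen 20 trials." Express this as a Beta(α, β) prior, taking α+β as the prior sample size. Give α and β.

Under the effective-sample-size interpretation, Beta(α, β) has prior mean α/(α+β) and prior sample size α+β.
So α+β = 20 and α/(α+β) = 0.047, giving α = 0.047·20 = 0.94 and β = 20 − 0.94 = 19.06.

α = 0.94, β = 19.06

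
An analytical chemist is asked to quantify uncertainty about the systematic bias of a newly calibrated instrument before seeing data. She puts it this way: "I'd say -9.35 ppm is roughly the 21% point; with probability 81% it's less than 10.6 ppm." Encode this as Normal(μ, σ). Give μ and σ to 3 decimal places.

μ = 0.202, σ = 11.845

The p-quantile of Normal(μ,σ) is μ + z_p·σ, with z_{0.21} = -0.8064 and z_{0.81} = 0.8779.
Eliminate σ: μ = (z₂·x₁ − z₁·x₂)/(z₂ − z₁) = (0.8779·-9.35 − (-0.8064)·10.6)/1.684 = 0.202.
Then σ = (x₂ − x₁)/(z₂ − z₁) = (10.6 − -9.35)/1.684 = 11.845.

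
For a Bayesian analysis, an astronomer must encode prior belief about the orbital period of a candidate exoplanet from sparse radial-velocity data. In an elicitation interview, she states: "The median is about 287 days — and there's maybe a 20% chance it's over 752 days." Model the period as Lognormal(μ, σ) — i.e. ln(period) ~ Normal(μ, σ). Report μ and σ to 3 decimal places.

μ ≈ 5.659, σ ≈ 1.145

If T ~ Lognormal(μ,σ) then ln T ~ Normal(μ,σ), so the p-quantile of ln T is μ + z_p·σ.
ln(287) = 5.659 and ln(752) = 6.623; z_{0.5} = 0, z_{0.8} = 0.8416.
σ = (6.623 − 5.659)/(0.8416 − (0)) = 1.145.
μ = 5.659 − (0)·1.145 = 5.659.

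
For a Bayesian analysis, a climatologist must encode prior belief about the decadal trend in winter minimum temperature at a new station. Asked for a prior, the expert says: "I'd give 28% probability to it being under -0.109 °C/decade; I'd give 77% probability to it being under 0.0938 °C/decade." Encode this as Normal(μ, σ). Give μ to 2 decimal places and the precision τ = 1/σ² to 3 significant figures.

The p-quantile of Normal(μ,σ) is μ + z_p·σ, with z_{0.28} = -0.5828 and z_{0.77} = 0.7388.
Eliminate σ: μ = (z₂·x₁ − z₁·x₂)/(z₂ − z₁) = (0.7388·-0.109 − (-0.5828)·0.0938)/1.322 = -0.02.
Then σ = (x₂ − x₁)/(z₂ − z₁) = (0.0938 − -0.109)/1.322 = 0.15.
Precision τ = 1/σ² = 1/0.1534² = 42.5.

μ = -0.02, τ = 42.5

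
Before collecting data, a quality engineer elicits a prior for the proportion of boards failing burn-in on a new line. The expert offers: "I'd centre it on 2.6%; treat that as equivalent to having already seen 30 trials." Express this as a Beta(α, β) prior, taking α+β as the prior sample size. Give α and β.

α = 0.78, β = 29.22

Under the effective-sample-size interpretation, Beta(α, β) has prior mean α/(α+β) and prior sample size α+β.
So α+β = 30 and α/(α+β) = 0.026, giving α = 0.026·30 = 0.78 and β = 30 − 0.78 = 29.22.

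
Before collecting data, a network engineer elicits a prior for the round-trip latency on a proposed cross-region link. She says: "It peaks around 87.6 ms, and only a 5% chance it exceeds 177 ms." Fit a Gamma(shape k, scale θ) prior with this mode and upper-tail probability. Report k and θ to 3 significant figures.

k ≈ 6.6, θ ≈ 15.6

Gamma(k,θ) with k>1 has mode (k−1)θ, so θ = 87.6/(k−1).
Need P(X < 177) = 0.95 with θ tied to k this way. Start at k = 2, θ = 87.6: P(X<177) ≈ 0.600.
Too low — raise k to concentrate. Iterating converges to k ≈ 6.6.
Then θ = 87.6/(6.6−1) ≈ 15.6.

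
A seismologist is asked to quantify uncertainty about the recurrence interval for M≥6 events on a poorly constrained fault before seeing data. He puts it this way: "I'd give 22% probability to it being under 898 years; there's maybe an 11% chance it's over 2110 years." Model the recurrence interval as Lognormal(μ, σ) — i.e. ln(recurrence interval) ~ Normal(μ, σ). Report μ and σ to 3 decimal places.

If T ~ Lognormal(μ,σ) then ln T ~ Normal(μ,σ), so the p-quantile of ln T is μ + z_p·σ.
ln(898) = 6.8 and ln(2110) = 7.654; z_{0.22} = -0.7722, z_{0.89} = 1.227.
σ = (7.654 − 6.8)/(1.227 − (-0.7722)) = 0.427.
μ = 6.8 − (-0.7722)·0.427 = 7.130.

μ ≈ 7.130, σ ≈ 0.427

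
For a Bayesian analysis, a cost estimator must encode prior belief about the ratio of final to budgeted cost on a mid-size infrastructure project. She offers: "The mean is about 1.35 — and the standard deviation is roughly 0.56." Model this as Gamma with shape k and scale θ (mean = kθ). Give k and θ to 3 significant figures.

k ≈ 5.81, θ ≈ 0.232

For Gamma(k, scale θ): mean = kθ, variance = kθ², so CV = 1/√k.
CV = SD/mean = 0.56/1.35 = 0.4148, hence k = 1/CV² = 5.81.
Then θ = mean/k = 1.35/5.81 = 0.232.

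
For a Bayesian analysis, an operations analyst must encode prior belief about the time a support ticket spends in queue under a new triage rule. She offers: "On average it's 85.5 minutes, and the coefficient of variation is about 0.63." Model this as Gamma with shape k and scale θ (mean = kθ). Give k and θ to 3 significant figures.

For Gamma(k, scale θ): mean = kθ, variance = kθ², so CV = 1/√k.
CV = 0.63, hence k = 1/CV² = 2.52.
Then θ = mean/k = 85.5/2.52 = 33.9.

k ≈ 2.52, θ ≈ 33.9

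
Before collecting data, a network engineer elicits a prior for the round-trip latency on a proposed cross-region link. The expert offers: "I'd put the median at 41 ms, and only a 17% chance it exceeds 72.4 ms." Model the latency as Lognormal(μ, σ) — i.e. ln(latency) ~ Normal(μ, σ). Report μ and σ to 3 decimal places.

μ ≈ 3.714, σ ≈ 0.596

If T ~ Lognormal(μ,σ) then ln T ~ Normal(μ,σ), so the p-quantile of ln T is μ + z_p·σ.
ln(41) = 3.714 and ln(72.4) = 4.282; z_{0.5} = 0, z_{0.83} = 0.9542.
σ = (4.282 − 3.714)/(0.9542 − (0)) = 0.596.
μ = 3.714 − (0)·0.596 = 3.714.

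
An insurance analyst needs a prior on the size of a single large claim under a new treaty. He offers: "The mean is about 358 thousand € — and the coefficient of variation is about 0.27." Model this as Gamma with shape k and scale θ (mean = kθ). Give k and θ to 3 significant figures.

k ≈ 13.7, θ ≈ 26.1

For Gamma(k, scale θ): mean = kθ, variance = kθ², so CV = 1/√k.
CV = 0.27, hence k = 1/CV² = 13.7.
Then θ = mean/k = 358/13.7 = 26.1.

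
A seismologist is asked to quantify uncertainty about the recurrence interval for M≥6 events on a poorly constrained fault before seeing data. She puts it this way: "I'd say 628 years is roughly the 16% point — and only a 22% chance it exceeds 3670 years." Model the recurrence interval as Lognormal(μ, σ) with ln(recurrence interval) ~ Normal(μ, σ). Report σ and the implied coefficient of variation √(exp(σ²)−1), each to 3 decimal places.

σ ≈ 0.999, CV ≈ 1.309

If T ~ Lognormal(μ,σ) then ln T ~ Normal(μ,σ), so the p-quantile of ln T is μ + z_p·σ.
ln(628) = 6.443 and ln(3670) = 8.208; z_{0.16} = -0.9945, z_{0.78} = 0.7722.
σ = (8.208 − 6.443)/(0.7722 − (-0.9945)) = 0.999.
μ = 6.443 − (-0.9945)·0.999 = 7.436.
CV = √(exp(σ²)−1) = √(exp(0.9986)−1) = 1.309.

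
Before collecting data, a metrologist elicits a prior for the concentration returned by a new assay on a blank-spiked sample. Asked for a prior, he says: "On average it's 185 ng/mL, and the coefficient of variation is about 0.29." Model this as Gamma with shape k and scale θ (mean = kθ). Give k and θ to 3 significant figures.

For Gamma(k, scale θ): mean = kθ, variance = kθ², so CV = 1/√k.
CV = 0.29, hence k = 1/CV² = 11.9.
Then θ = mean/k = 185/11.9 = 15.6.

k ≈ 11.9, θ ≈ 15.6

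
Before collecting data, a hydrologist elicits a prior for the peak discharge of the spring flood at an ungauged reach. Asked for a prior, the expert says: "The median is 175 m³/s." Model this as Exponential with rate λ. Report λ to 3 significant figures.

λ ≈ 0.00396

Exponential median = ln 2 / λ, so λ = ln 2 / 175.0 = 0.00396.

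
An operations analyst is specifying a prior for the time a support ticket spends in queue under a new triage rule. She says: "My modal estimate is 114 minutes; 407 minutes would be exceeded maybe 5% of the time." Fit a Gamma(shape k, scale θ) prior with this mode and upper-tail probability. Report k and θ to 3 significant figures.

Gamma(k,θ) with k>1 has mode (k−1)θ, so θ = 114/(k−1).
Need P(X < 407) = 0.95 with θ tied to k this way. Start at k = 2, θ = 114: P(X<407) ≈ 0.871.
Too low — raise k to concentrate. Iterating converges to k ≈ 2.59.
Then θ = 114/(2.59−1) ≈ 71.8.

k ≈ 2.59, θ ≈ 71.8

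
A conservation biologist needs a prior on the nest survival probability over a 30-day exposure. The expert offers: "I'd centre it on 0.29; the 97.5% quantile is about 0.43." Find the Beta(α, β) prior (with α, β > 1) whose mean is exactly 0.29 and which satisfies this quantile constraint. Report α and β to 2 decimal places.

α ≈ 12.89, β ≈ 31.56

With mean 0.29 fixed, write α = 0.29s, β = 0.71s where s = α+β.
Need P(θ < 0.43) = 0.975 under Beta(0.29s, 0.71s). Normal approximation: (q−m)/√(m(1−m)/s) ≈ z_{0.975} = 1.96, so s ≈ 0.29·0.71·(1.96)²/(0.43−0.29)² = 40.4.
At s = 40.4: P(θ<0.43) ≈ 0.969. Adjusting to match 0.975 gives s ≈ 44.45.
So α = 0.29·44.45 ≈ 12.89, β = 0.71·44.45 ≈ 31.56.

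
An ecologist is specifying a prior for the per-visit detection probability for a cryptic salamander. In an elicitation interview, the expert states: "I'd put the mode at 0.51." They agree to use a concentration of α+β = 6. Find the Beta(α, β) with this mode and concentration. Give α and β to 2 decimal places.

α = 3.04, β = 2.96

For α,β > 1 the Beta mode is (α−1)/(α+β−2). With α+β = 6, the mode is (α−1)/4.
Set (α−1)/4 = 0.51 → α = 1 + 0.51·4 = 3.04.
β = 6 − α = 2.96.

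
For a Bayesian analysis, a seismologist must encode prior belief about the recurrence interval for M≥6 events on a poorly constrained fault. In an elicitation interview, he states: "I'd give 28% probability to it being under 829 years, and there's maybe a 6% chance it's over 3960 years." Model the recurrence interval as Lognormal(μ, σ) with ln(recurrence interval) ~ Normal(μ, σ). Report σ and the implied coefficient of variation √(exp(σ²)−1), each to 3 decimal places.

σ ≈ 0.732, CV ≈ 0.841

If T ~ Lognormal(μ,σ) then ln T ~ Normal(μ,σ), so the p-quantile of ln T is μ + z_p·σ.
ln(829) = 6.72 and ln(3960) = 8.284; z_{0.28} = -0.5828, z_{0.94} = 1.555.
σ = (8.284 − 6.72)/(1.555 − (-0.5828)) = 0.732.
μ = 6.72 − (-0.5828)·0.732 = 7.147.
CV = √(exp(σ²)−1) = √(exp(0.5352)−1) = 0.841.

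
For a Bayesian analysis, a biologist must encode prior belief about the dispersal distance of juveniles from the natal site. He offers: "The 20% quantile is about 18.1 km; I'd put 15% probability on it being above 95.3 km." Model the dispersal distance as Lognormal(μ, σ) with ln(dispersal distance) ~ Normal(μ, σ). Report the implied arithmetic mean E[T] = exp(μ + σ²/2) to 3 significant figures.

E[T] ≈ 56.3 km

If T ~ Lognormal(μ,σ) then ln T ~ Normal(μ,σ), so the p-quantile of ln T is μ + z_p·σ.
ln(18.1) = 2.896 and ln(95.3) = 4.557; z_{0.2} = -0.8416, z_{0.85} = 1.036.
σ = (4.557 − 2.896)/(1.036 − (-0.8416)) = 0.884.
μ = 2.896 − (-0.8416)·0.884 = 3.640.
E[T] = exp(μ + σ²/2) = exp(3.640 + 0.3912) = 56.3 km.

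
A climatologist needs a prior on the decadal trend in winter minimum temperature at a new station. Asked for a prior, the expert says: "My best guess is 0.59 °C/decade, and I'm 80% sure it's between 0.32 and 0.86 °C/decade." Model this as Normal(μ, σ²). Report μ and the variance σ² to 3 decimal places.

A symmetric 80% interval runs μ ± z·σ with z = 1.282.
Half-width = 0.27, so σ = 0.27/1.282 = 0.2107 and σ² = 0.044.
μ is the stated best guess, 0.590.

μ = 0.590, σ² = 0.044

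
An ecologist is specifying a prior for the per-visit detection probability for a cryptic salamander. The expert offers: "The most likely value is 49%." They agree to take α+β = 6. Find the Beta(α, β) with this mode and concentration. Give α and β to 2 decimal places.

α = 2.96, β = 3.04

For α,β > 1 the Beta mode is (α−1)/(α+β−2). With α+β = 6, the mode is (α−1)/4.
Set (α−1)/4 = 0.49 → α = 1 + 0.49·4 = 2.96.
β = 6 − α = 3.04.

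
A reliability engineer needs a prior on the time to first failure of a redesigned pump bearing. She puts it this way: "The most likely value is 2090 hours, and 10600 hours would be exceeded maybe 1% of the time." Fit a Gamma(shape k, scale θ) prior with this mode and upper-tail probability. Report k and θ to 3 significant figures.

k ≈ 2.48, θ ≈ 1410

Gamma(k,θ) with k>1 has mode (k−1)θ, so θ = 2090/(k−1).
Need P(X < 10600) = 0.99 with θ tied to k this way. Start at k = 2, θ = 2090: P(X<10600) ≈ 0.962.
Too low — raise k to concentrate. Iterating converges to k ≈ 2.48.
Then θ = 2090/(2.48−1) ≈ 1410.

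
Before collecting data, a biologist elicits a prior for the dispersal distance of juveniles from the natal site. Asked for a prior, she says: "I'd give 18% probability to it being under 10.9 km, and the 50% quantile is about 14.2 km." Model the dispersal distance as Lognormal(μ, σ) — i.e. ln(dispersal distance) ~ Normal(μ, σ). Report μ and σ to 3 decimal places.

μ ≈ 2.653, σ ≈ 0.289

If T ~ Lognormal(μ,σ) then ln T ~ Normal(μ,σ), so the p-quantile of ln T is μ + z_p·σ.
ln(10.9) = 2.389 and ln(14.2) = 2.653; z_{0.18} = -0.9154, z_{0.5} = 0.
σ = (2.653 − 2.389)/(0 − (-0.9154)) = 0.289.
μ = 2.389 − (-0.9154)·0.289 = 2.653.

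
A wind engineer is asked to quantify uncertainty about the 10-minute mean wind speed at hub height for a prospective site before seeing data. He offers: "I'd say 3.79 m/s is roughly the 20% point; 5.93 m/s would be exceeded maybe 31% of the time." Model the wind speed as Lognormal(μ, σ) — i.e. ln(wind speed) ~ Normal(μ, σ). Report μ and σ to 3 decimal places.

If T ~ Lognormal(μ,σ) then ln T ~ Normal(μ,σ), so the p-quantile of ln T is μ + z_p·σ.
ln(3.79) = 1.332 and ln(5.93) = 1.78; z_{0.2} = -0.8416, z_{0.69} = 0.4959.
σ = (1.78 − 1.332)/(0.4959 − (-0.8416)) = 0.335.
μ = 1.332 − (-0.8416)·0.335 = 1.614.

μ ≈ 1.614, σ ≈ 0.335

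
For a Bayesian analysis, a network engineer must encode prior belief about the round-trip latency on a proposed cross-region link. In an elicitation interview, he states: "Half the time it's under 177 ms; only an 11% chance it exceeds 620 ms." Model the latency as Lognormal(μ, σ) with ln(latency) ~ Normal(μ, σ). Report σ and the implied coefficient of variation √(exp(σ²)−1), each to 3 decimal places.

σ ≈ 1.022, CV ≈ 1.357

If T ~ Lognormal(μ,σ) then ln T ~ Normal(μ,σ), so the p-quantile of ln T is μ + z_p·σ.
ln(177) = 5.176 and ln(620) = 6.43; z_{0.5} = 0, z_{0.89} = 1.227.
σ = (6.43 − 5.176)/(1.227 − (0)) = 1.022.
μ = 5.176 − (0)·1.022 = 5.176.
CV = √(exp(σ²)−1) = √(exp(1.0446)−1) = 1.357.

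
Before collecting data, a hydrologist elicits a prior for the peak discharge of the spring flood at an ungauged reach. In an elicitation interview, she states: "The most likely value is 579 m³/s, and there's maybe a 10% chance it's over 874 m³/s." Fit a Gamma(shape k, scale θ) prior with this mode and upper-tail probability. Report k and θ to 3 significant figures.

Gamma(k,θ) with k>1 has mode (k−1)θ, so θ = 579/(k−1).
Need P(X < 874) = 0.9 with θ tied to k this way. Start at k = 2, θ = 579: P(X<874) ≈ 0.445.
Too low — raise k to concentrate. Iterating converges to k ≈ 12.
Then θ = 579/(12−1) ≈ 52.7.

k ≈ 12, θ ≈ 52.7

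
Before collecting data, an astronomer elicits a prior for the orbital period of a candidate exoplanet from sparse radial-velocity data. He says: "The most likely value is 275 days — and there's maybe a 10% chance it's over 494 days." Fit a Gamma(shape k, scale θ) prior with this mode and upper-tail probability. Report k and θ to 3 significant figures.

Gamma(k,θ) with k>1 has mode (k−1)θ, so θ = 275/(k−1).
Need P(X < 494) = 0.9 with θ tied to k this way. Start at k = 2, θ = 275: P(X<494) ≈ 0.536.
Too low — raise k to concentrate. Iterating converges to k ≈ 6.55.
Then θ = 275/(6.55−1) ≈ 49.6.

k ≈ 6.55, θ ≈ 49.6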